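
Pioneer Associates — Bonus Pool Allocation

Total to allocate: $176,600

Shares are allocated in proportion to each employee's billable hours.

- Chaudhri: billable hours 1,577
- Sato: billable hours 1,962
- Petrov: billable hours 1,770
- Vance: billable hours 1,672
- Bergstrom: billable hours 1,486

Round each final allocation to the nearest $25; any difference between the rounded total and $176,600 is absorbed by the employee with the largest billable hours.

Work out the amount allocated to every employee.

Chaudhri: $32,900; Sato: $40,900; Petrov: $36,925; Vance: $34,875; Bergstrom: $31,000

Combined billable hours = 8,467.
Proportional shares: Chaudhri 1,577/8,467 × $176,600 = 32,892.19; Sato 1,962/8,467 × $176,600 = 40,922.31; Petrov 1,770/8,467 × $176,600 = 36,917.68; Vance 1,672/8,467 × $176,600 = 34,873.65; Bergstrom 1,486/8,467 × $176,600 = 30,994.17.
At nearest $25: Chaudhri $32,900; Sato $40,925; Petrov $36,925; Vance $34,875; Bergstrom $31,000. Sum = $176,625.
Difference $176,600 − $176,625 = −$25 applied to largest billable hours (Sato): Sato becomes $40,900.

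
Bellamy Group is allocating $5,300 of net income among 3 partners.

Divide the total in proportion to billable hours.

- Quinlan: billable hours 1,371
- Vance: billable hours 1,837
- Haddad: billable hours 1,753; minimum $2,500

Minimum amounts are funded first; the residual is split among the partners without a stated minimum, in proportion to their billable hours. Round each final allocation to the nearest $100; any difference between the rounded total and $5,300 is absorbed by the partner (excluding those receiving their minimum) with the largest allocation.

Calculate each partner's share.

Fund the minimums — Haddad $2,500. Residual $2,800.
Residual split over remaining billable hours 3,208: Quinlan 1,196.63 → $1,200; Vance 1,603.37 → $1,600.

Quinlan: $1,200; Vance: $1,600; Haddad: $2,500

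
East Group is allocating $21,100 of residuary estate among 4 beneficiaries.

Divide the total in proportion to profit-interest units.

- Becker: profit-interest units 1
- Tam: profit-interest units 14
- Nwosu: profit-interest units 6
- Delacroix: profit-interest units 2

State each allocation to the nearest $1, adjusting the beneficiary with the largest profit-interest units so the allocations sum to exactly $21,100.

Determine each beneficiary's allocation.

Total profit-interest units = 23.
Pro-rata amounts: Becker 1/23 × $21,100 = 917.39; Tam 14/23 × $21,100 = 12,843.48; Nwosu 6/23 × $21,100 = 5,504.35; Delacroix 2/23 × $21,100 = 1,834.78.
Rounded to nearest $1: Becker $917; Tam $12,843; Nwosu $5,504; Delacroix $1,835. Sum = $21,099.
Difference $21,100 − $21,099 = +$1 applied to largest profit-interest units (Tam): Tam becomes $12,844.

Becker: $917 | Tam: $12,844 | Nwosu: $5,504 | Delacroix: $1,835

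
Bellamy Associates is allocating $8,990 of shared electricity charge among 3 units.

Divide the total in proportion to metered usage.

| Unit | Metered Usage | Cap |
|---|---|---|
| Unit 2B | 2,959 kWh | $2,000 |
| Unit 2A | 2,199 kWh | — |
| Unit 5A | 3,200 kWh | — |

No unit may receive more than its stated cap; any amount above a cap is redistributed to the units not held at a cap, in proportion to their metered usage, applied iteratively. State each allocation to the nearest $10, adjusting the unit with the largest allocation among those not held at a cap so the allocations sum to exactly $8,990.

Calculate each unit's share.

Combined metered usage = 8,358.
Pro-rata shares before constraints: Unit 2B 3,182.75; Unit 2A 2,365.28; Unit 5A 3,441.97.
Cap binds for Unit 2B ($2,000); residual $6,990 reallocated over remaining metered usage 5,399.
Remaining shares: Unit 2A 2,847.01 → $2,850; Unit 5A 4,142.99 → $4,140.

Unit 2B: $2,000 | Unit 2A: $2,850 | Unit 5A: $4,140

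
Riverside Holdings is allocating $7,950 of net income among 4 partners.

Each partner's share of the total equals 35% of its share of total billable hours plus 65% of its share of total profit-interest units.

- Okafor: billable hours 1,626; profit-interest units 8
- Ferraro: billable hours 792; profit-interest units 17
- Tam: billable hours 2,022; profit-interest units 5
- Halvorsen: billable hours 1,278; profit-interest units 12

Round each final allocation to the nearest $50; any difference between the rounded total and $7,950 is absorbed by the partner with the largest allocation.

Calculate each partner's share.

Billable hours total 5,718; profit-interest units total 42.
Composite weights (35% billable hours + 65% profit-interest units): Okafor 0.2233; Ferraro 0.3116; Tam 0.2011; Halvorsen 0.2639.
Pro-rata amounts: Okafor 1,775.53; Ferraro 2,477.01; Tam 1,599.13; Halvorsen 2,098.33.
After rounding ($50): Okafor $1,800; Ferraro $2,500; Tam $1,600; Halvorsen $2,100. Sum = $8,000.
Difference $7,950 − $8,000 = −$50 applied to largest allocation (Ferraro): Ferraro becomes $2,450.

Okafor: $1,800 · Ferraro: $2,450 · Tam: $1,600 · Halvorsen: $2,100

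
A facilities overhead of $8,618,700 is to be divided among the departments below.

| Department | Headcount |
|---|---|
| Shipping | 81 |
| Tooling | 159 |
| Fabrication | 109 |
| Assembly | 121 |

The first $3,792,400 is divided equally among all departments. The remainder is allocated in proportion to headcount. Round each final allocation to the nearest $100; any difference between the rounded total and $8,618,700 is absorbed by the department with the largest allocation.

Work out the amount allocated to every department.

Shipping: $1,779,900 · Tooling: $2,580,800 · Fabrication: $2,067,400 · Assembly: $2,190,600

$3,792,400 shared equally gives $948,100 per department.
Remainder $4,826,300 by headcount (total 470): Shipping 831,766.60 → $831,800; Tooling 1,632,727.02 → $1,632,700; Fabrication 1,119,290.85 → $1,119,300; Assembly 1,242,515.53 → $1,242,500.
Totals: Shipping $948,100 + $831,800 = $1,779,900; Tooling $948,100 + $1,632,700 = $2,580,800; Fabrication $948,100 + $1,119,300 = $2,067,400; Assembly $948,100 + $1,242,500 = $2,190,600.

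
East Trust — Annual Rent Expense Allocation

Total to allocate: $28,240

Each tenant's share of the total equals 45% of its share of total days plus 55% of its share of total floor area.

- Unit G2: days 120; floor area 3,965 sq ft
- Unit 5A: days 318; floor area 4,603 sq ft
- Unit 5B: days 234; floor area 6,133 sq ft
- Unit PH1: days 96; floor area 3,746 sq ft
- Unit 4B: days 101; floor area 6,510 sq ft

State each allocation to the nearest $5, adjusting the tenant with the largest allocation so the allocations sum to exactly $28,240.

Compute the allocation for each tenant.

Days total 869; floor area total 24,957.
Blended shares (45% days + 55% floor area): Unit G2 0.1495; Unit 5A 0.2661; Unit 5B 0.2563; Unit PH1 0.1323; Unit 4B 0.1958.
Unrounded shares: Unit G2 4,222.46; Unit 5A 7,515.02; Unit 5B 7,238.82; Unit PH1 3,735.20; Unit 4B 5,528.50.
After rounding ($5): Unit G2 $4,220; Unit 5A $7,515; Unit 5B $7,240; Unit PH1 $3,735; Unit 4B $5,530. Sum = $28,240.
Sum already equals the total — no adjustment.

Unit G2: $4,220; Unit 5A: $7,515; Unit 5B: $7,240; Unit PH1: $3,735; Unit 4B: $5,530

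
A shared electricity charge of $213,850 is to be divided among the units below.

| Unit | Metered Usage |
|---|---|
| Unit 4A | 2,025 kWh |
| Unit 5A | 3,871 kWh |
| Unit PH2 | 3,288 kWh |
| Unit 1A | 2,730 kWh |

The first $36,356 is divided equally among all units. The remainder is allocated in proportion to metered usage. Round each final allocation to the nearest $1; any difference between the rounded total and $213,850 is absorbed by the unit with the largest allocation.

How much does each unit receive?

First tranche $36,356 split equally: $9,089 each.
Remainder $177,494 by metered usage (total 11,914): Unit 4A 30,168.32 → $30,168; Unit 5A 57,669.91 → $57,670; Unit PH2 48,984.41 → $48,984; Unit 1A 40,671.36 → $40,671.
Rounding difference +$1 on remainder applied to Unit 5A.
Totals: Unit 4A $9,089 + $30,168 = $39,257; Unit 5A $9,089 + $57,671 = $66,760; Unit PH2 $9,089 + $48,984 = $58,073; Unit 1A $9,089 + $40,671 = $49,760.

Unit 4A: $39,257; Unit 5A: $66,760; Unit PH2: $58,073; Unit 1A: $49,760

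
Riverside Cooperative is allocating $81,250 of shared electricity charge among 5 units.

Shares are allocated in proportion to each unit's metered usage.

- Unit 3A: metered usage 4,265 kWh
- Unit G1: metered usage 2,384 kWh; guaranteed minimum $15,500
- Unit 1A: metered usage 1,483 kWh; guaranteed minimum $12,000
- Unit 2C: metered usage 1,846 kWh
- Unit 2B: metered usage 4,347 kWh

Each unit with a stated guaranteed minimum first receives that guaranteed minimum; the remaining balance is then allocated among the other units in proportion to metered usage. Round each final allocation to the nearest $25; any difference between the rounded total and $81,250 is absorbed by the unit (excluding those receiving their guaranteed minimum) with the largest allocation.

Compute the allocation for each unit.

Unit 3A: $21,925; Unit G1: $15,500; Unit 1A: $12,000; Unit 2C: $9,500; Unit 2B: $22,325

Guaranteed amounts: Unit G1 $15,500; Unit 1A $12,000. Residual $53,750.
Residual split over remaining metered usage 10,458: Unit 3A 21,920.42 → $21,925; Unit 2C 9,487.71 → $9,500; Unit 2B 22,341.87 → $22,350.
Rounding difference −$25 applied to Unit 2B → $22,325.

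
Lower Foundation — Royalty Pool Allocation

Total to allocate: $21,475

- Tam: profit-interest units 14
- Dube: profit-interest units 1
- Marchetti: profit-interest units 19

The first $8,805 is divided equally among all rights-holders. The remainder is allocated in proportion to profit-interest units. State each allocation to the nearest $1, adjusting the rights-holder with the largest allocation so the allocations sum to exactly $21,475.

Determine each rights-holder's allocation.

Equal tier: $8,805 ÷ 3 = $2,935 apiece.
Remainder $12,670 by profit-interest units (total 34): Tam 5,217.06 → $5,217; Dube 372.65 → $373; Marchetti 7,080.29 → $7,080.
Totals: Tam $2,935 + $5,217 = $8,152; Dube $2,935 + $373 = $3,308; Marchetti $2,935 + $7,080 = $10,015.

Tam: $8,152 | Dube: $3,308 | Marchetti: $10,015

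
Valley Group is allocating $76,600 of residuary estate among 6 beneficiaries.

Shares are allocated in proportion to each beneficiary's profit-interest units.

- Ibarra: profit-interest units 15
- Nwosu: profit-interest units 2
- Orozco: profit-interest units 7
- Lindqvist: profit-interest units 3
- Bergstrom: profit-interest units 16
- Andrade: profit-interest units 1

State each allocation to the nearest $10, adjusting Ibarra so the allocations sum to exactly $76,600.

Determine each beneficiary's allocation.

Sum of profit-interest units: 44.
Proportional shares: Ibarra 15/44 × $76,600 = 26,113.64; Nwosu 2/44 × $76,600 = 3,481.82; Orozco 7/44 × $76,600 = 12,186.36; Lindqvist 3/44 × $76,600 = 5,222.73; Bergstrom 16/44 × $76,600 = 27,854.55; Andrade 1/44 × $76,600 = 1,740.91.
After rounding ($10): Ibarra $26,110; Nwosu $3,480; Orozco $12,190; Lindqvist $5,220; Bergstrom $27,850; Andrade $1,740. Sum = $76,590.
Difference $76,600 − $76,590 = +$10 applied to Ibarra: Ibarra becomes $26,120.

Ibarra: $26,120; Nwosu: $3,480; Orozco: $12,190; Lindqvist: $5,220; Bergstrom: $27,850; Andrade: $1,740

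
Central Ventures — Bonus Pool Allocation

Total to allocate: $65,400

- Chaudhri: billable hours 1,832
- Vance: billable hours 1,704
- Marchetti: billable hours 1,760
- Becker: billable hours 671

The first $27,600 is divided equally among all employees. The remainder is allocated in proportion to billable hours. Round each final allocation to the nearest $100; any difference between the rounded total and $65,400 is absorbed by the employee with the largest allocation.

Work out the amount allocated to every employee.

First tranche $27,600 split equally: $6,900 each.
Remainder $37,800 by billable hours (total 5,967): Chaudhri 11,605.43 → $11,600; Vance 10,794.57 → $10,800; Marchetti 11,149.32 → $11,100; Becker 4,250.68 → $4,300.
Totals: Chaudhri $6,900 + $11,600 = $18,500; Vance $6,900 + $10,800 = $17,700; Marchetti $6,900 + $11,100 = $18,000; Becker $6,900 + $4,300 = $11,200.

Chaudhri: $18,500; Vance: $17,700; Marchetti: $18,000; Becker: $11,200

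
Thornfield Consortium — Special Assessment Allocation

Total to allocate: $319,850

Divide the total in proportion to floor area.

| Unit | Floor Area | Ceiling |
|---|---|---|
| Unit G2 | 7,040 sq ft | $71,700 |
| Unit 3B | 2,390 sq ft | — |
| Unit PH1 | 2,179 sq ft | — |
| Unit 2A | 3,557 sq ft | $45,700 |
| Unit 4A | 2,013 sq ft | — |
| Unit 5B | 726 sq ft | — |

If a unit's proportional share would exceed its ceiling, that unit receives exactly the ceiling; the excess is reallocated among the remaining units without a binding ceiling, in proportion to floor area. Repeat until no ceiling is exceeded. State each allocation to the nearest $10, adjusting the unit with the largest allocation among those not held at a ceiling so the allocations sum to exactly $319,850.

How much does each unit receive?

Sum of floor area: 17,905.
Unconstrained shares: Unit G2 125,760.63; Unit 3B 42,694.30; Unit PH1 38,925.06; Unit 2A 63,541.27; Unit 4A 35,959.68; Unit 5B 12,969.06.
Held at cap: Unit G2 ($71,700), Unit 2A ($45,700); remaining pool $202,450 reallocated over remaining floor area 7,308.
Redistributed shares: Unit 3B 66,209.02 → $66,210; Unit PH1 60,363.79 → $60,360; Unit 4A 55,765.17 → $55,770; Unit 5B 20,112.03 → $20,110.

Unit G2: $71,700 · Unit 3B: $66,210 · Unit PH1: $60,360 · Unit 2A: $45,700 · Unit 4A: $55,770 · Unit 5B: $20,110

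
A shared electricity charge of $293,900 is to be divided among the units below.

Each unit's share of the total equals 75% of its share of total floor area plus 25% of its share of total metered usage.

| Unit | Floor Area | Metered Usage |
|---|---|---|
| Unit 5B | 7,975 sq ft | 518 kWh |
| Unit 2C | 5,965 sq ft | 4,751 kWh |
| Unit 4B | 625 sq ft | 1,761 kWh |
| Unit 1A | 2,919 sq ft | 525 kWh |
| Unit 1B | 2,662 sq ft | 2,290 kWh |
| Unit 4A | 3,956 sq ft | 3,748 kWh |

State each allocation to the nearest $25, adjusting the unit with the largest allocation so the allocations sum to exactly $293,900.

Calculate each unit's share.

Unit 5B: $75,725 · Unit 2C: $80,250 · Unit 4B: $15,225 · Unit 1A: $29,525 · Unit 1B: $36,725 · Unit 4A: $56,450

Totals — floor area 24,102, metered usage 13,593.
Combined weights (75% floor area + 25% metered usage): Unit 5B 0.2577; Unit 2C 0.2730; Unit 4B 0.0518; Unit 1A 0.1005; Unit 1B 0.1250; Unit 4A 0.1920.
Pro-rata amounts: Unit 5B 75,735.39; Unit 2C 80,233.79; Unit 4B 15,234.77; Unit 1A 29,533.55; Unit 1B 36,723.60; Unit 4A 56,438.90.
Rounded to nearest $25: Unit 5B $75,725; Unit 2C $80,225; Unit 4B $15,225; Unit 1A $29,525; Unit 1B $36,725; Unit 4A $56,450. Sum = $293,875.
Difference $293,900 − $293,875 = +$25 applied to largest allocation (Unit 2C): Unit 2C becomes $80,250.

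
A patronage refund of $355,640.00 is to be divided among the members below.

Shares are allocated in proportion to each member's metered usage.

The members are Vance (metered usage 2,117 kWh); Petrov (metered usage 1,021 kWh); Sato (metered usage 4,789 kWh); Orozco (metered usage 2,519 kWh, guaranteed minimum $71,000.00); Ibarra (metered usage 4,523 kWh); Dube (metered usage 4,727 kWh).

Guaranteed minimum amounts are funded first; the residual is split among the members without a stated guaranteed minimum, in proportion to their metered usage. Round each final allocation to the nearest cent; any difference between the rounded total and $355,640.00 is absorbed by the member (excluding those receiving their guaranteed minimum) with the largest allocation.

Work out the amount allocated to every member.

Vance: $35,080.80; Petrov: $16,918.99; Sato: $79,358.49; Orozco: $71,000.00; Ibarra: $74,950.62; Dube: $78,331.10

Guaranteed amounts: Orozco $71,000.00. Residual $284,640.00.
Residual split over remaining metered usage 17,177: Vance 35,080.7987 → $35,080.80; Petrov 16,918.9870 → $16,918.99; Sato 79,358.5003 → $79,358.50; Ibarra 74,950.6154 → $74,950.62; Dube 78,331.0986 → $78,331.10.
Rounding difference −$0.01 applied to Sato → $79,358.49.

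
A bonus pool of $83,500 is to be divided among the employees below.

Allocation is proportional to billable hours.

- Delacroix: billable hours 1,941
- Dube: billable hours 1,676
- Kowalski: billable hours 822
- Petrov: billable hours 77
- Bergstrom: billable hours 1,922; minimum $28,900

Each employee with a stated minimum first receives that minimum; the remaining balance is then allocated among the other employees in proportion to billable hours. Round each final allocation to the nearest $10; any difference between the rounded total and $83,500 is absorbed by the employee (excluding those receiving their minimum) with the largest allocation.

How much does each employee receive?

Delacroix: $23,470 · Dube: $20,260 · Kowalski: $9,940 · Petrov: $930 · Bergstrom: $28,900

Fund the minimums — Bergstrom $28,900. Residual $54,600.
Residual split over remaining billable hours 4,516: Delacroix 23,467.36 → $23,470; Dube 20,263.42 → $20,260; Kowalski 9,938.26 → $9,940; Petrov 930.96 → $930.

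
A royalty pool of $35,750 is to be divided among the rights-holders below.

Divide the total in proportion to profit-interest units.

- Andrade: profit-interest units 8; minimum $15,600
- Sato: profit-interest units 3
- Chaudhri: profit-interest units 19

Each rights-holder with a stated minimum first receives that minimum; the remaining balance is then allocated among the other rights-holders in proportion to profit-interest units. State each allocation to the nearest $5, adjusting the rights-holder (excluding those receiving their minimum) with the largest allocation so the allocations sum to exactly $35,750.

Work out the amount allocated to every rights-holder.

Andrade: $15,600; Sato: $2,750; Chaudhri: $17,400

Fund the minimums — Andrade $15,600. Residual $20,150.
Residual split over remaining profit-interest units 22: Sato 2,747.73 → $2,750; Chaudhri 17,402.27 → $17,400.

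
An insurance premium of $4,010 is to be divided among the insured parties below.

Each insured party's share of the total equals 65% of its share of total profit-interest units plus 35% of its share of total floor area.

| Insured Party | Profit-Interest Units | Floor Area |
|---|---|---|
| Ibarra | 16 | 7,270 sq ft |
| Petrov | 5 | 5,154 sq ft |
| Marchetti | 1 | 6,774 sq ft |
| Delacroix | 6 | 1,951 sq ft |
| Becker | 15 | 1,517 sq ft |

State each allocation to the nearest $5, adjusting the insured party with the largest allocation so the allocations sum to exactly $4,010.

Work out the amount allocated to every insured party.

Ibarra: $1,420 | Petrov: $620 | Marchetti: $480 | Delacroix: $485 | Becker: $1,005

Profit-interest units total 43; floor area total 22,666.
Composite weights (65% profit-interest units + 35% floor area): Ibarra 0.3541; Petrov 0.1552; Marchetti 0.1197; Delacroix 0.1208; Becker 0.2502.
Pro-rata amounts: Ibarra 1,420.03; Petrov 622.22; Marchetti 480.07; Delacroix 484.51; Becker 1,003.18.
Rounded to nearest $5: Ibarra $1,420; Petrov $620; Marchetti $480; Delacroix $485; Becker $1,005. Sum = $4,010.
No rounding difference to absorb.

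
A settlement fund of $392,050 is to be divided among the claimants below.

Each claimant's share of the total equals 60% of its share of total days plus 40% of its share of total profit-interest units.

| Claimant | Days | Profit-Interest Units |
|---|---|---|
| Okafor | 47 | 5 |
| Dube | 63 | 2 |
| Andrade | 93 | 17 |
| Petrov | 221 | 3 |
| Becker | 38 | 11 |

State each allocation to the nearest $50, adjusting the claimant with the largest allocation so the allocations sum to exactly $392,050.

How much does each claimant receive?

Okafor: $44,550 · Dube: $40,350 · Andrade: $117,500 · Petrov: $124,900 · Becker: $64,750

Totals — days 462, profit-interest units 38.
Combined weights (60% days + 40% profit-interest units): Okafor 0.1137; Dube 0.1029; Andrade 0.2997; Petrov 0.3186; Becker 0.1651.
Proportional shares: Okafor 44,564.54; Dube 40,330.50; Andrade 117,507.81; Petrov 124,903.97; Becker 64,743.19.
After rounding ($50): Okafor $44,550; Dube $40,350; Andrade $117,500; Petrov $124,900; Becker $64,750. Sum = $392,050.
Sum already equals the total — no adjustment.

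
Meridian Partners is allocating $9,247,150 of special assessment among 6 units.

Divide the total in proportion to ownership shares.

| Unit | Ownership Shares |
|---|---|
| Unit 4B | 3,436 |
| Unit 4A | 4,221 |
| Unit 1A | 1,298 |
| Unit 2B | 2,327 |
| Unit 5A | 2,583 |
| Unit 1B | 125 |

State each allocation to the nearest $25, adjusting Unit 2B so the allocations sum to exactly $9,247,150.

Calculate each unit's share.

Unit 4B: $2,271,125; Unit 4A: $2,790,000; Unit 1A: $857,950; Unit 2B: $1,538,125; Unit 5A: $1,707,325; Unit 1B: $82,625

Total ownership shares = 13,990.
Proportional shares: Unit 4B 3,436/13,990 × $9,247,150 = 2,271,137.06; Unit 4A 4,221/13,990 × $9,247,150 = 2,790,008.59; Unit 1A 1,298/13,990 × $9,247,150 = 857,955.73; Unit 2B 2,327/13,990 × $9,247,150 = 1,538,107.08; Unit 5A 2,583/13,990 × $9,247,150 = 1,707,318.69; Unit 1B 125/13,990 × $9,247,150 = 82,622.86.
At nearest $25: Unit 4B $2,271,125; Unit 4A $2,790,000; Unit 1A $857,950; Unit 2B $1,538,100; Unit 5A $1,707,325; Unit 1B $82,625. Sum = $9,247,125.
Difference $9,247,150 − $9,247,125 = +$25 applied to Unit 2B: Unit 2B becomes $1,538,125.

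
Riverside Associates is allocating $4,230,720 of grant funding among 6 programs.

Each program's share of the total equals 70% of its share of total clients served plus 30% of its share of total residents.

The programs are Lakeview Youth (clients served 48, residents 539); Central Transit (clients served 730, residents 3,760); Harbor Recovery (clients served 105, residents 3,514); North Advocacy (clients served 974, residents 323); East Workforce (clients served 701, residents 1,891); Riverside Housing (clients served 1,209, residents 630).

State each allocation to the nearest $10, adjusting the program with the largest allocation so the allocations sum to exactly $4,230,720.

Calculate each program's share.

Lakeview Youth: $101,930 · Central Transit: $1,021,710 · Harbor Recovery: $501,050 · North Advocacy: $804,200 · East Workforce: $776,320 · Riverside Housing: $1,025,510

Totals — clients served 3,767, residents 10,657.
Composite weights (70% clients served + 30% residents): Lakeview Youth 0.0241; Central Transit 0.2415; Harbor Recovery 0.1184; North Advocacy 0.1901; East Workforce 0.1835; Riverside Housing 0.2424.
Pro-rata amounts: Lakeview Youth 101,929.43; Central Transit 1,021,708.87; Harbor Recovery 501,054.51; North Advocacy 804,198.31; East Workforce 776,317.77; Riverside Housing 1,025,511.11.
After rounding ($10): Lakeview Youth $101,930; Central Transit $1,021,710; Harbor Recovery $501,050; North Advocacy $804,200; East Workforce $776,320; Riverside Housing $1,025,510. Sum = $4,230,720.
Rounded total matches; no reconciliation needed.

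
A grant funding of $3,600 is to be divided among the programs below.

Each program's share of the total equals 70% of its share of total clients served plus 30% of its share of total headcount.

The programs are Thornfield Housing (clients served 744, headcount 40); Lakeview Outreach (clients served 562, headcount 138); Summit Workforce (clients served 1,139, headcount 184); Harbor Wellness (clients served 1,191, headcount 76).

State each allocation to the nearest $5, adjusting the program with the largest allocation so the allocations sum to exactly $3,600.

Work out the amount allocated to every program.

Thornfield Housing: $615; Lakeview Outreach: $730; Summit Workforce: $1,240; Harbor Wellness: $1,015

Totals — clients served 3,636, headcount 438.
Composite weights (70% clients served + 30% headcount): Thornfield Housing 0.1706; Lakeview Outreach 0.2027; Summit Workforce 0.3453; Harbor Wellness 0.2813.
Pro-rata amounts: Thornfield Housing 614.27; Lakeview Outreach 729.78; Summit Workforce 1,243.10; Harbor Wellness 1,012.84.
Rounded to nearest $5: Thornfield Housing $615; Lakeview Outreach $730; Summit Workforce $1,245; Harbor Wellness $1,015. Sum = $3,605.
Difference $3,600 − $3,605 = −$5 applied to largest allocation (Summit Workforce): Summit Workforce becomes $1,240.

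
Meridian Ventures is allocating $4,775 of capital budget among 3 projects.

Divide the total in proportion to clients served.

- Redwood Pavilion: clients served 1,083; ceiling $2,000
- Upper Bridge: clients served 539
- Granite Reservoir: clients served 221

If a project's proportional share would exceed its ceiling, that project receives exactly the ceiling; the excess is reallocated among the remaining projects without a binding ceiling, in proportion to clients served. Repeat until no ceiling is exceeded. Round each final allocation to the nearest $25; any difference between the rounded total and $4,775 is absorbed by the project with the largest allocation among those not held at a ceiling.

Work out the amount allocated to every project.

Clients served total: 1,843.
Proportional shares (ignoring caps): Redwood Pavilion 2,805.93; Upper Bridge 1,396.49; Granite Reservoir 572.59.
Cap binds for Redwood Pavilion ($2,000); remaining pool $2,775 reallocated over remaining clients served 760.
Remaining shares: Upper Bridge 1,968.06 → $1,975; Granite Reservoir 806.94 → $800.

Redwood Pavilion: $2,000 | Upper Bridge: $1,975 | Granite Reservoir: $800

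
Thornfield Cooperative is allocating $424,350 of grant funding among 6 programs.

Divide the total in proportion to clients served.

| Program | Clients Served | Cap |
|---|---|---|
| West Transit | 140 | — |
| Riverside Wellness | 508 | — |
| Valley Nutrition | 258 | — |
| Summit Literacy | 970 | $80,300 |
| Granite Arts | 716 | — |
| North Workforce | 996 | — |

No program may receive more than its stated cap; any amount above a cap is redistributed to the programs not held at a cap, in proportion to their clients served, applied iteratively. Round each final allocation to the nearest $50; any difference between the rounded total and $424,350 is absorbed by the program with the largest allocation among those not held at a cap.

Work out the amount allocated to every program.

West Transit: $18,400 · Riverside Wellness: $66,750 · Valley Nutrition: $33,900 · Summit Literacy: $80,300 · Granite Arts: $94,100 · North Workforce: $130,900

Clients served total: 3,588.
Unconstrained shares: West Transit 16,557.69; Riverside Wellness 60,080.77; Valley Nutrition 30,513.46; Summit Literacy 114,721.15; Granite Arts 84,680.77; North Workforce 117,796.15.
Cap binds for Summit Literacy ($80,300); remaining pool $344,050 reallocated over remaining clients served 2,618.
Remaining shares: West Transit 18,398.40 → $18,400; Riverside Wellness 66,759.89 → $66,750; Valley Nutrition 33,905.61 → $33,900; Granite Arts 94,094.65 → $94,100; North Workforce 130,891.44 → $130,900.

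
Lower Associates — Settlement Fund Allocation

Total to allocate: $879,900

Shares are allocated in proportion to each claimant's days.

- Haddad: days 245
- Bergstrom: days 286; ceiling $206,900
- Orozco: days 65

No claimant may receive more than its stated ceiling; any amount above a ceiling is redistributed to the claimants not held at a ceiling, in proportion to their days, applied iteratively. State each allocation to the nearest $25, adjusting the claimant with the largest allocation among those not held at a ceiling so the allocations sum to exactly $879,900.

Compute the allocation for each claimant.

Haddad: $531,875 | Bergstrom: $206,900 | Orozco: $141,125

Sum of days: 596.
Proportional shares (ignoring caps): Haddad 361,703.86; Bergstrom 422,233.89; Orozco 95,962.25.
Cap binds for Bergstrom ($206,900); residual $673,000 reallocated over remaining days 310.
Remaining shares: Haddad 531,887.10 → $531,875; Orozco 141,112.90 → $141,125.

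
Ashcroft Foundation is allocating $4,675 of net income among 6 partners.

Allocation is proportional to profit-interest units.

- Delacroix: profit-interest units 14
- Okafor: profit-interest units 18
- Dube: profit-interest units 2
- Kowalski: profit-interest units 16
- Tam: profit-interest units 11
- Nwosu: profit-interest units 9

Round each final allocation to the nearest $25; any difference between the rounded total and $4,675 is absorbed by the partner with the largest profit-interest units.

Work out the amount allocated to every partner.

Delacroix: $925; Okafor: $1,225; Dube: $125; Kowalski: $1,075; Tam: $725; Nwosu: $600

Combined profit-interest units = 70.
Unrounded shares: Delacroix 14/70 × $4,675 = 935.00; Okafor 18/70 × $4,675 = 1,202.14; Dube 2/70 × $4,675 = 133.57; Kowalski 16/70 × $4,675 = 1,068.57; Tam 11/70 × $4,675 = 734.64; Nwosu 9/70 × $4,675 = 601.07.
Rounded to nearest $25: Delacroix $925; Okafor $1,200; Dube $125; Kowalski $1,075; Tam $725; Nwosu $600. Sum = $4,650.
Difference $4,675 − $4,650 = +$25 applied to largest profit-interest units (Okafor): Okafor becomes $1,225.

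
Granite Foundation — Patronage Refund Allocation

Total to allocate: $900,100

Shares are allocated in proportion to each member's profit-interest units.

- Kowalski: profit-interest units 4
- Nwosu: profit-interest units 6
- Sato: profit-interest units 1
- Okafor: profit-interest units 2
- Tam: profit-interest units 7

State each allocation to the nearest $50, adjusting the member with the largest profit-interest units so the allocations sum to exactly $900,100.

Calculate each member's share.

Kowalski: $180,000 | Nwosu: $270,050 | Sato: $45,000 | Okafor: $90,000 | Tam: $315,050

Combined profit-interest units = 4 + 6 + 1 + 2 + 7 = 20.
Unrounded shares: Kowalski 180,020.00; Nwosu 270,030.00; Sato 45,005.00; Okafor 90,010.00; Tam 315,035.00.
Rounded to nearest $50: Kowalski $180,000; Nwosu $270,050; Sato $45,000; Okafor $90,000; Tam $315,050. Sum = $900,100.
Rounded total matches; no reconciliation needed.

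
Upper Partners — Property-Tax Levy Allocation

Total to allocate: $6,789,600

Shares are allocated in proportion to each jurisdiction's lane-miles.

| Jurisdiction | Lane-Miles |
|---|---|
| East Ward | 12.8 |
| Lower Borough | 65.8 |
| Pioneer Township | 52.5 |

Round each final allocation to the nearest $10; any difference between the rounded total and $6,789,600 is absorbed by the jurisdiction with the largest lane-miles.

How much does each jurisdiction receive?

Lane-miles total: 131.1.
Pro-rata amounts: East Ward 12.8/131.1 × $6,789,600 = 662,905.26; Lower Borough 65.8/131.1 × $6,789,600 = 3,407,747.37; Pioneer Township 52.5/131.1 × $6,789,600 = 2,718,947.37.
At nearest $10: East Ward $662,910; Lower Borough $3,407,750; Pioneer Township $2,718,950. Sum = $6,789,610.
Difference $6,789,600 − $6,789,610 = −$10 applied to largest lane-miles (Lower Borough): Lower Borough becomes $3,407,740.

East Ward: $662,910; Lower Borough: $3,407,740; Pioneer Township: $2,718,950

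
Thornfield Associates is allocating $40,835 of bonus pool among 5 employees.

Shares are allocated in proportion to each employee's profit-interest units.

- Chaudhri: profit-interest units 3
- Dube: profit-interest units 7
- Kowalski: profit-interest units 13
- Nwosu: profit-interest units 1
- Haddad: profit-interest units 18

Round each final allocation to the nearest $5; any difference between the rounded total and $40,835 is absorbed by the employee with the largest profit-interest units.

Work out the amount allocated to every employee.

Sum of profit-interest units: 42.
Raw shares: Chaudhri 3/42 × $40,835 = 2,916.79; Dube 7/42 × $40,835 = 6,805.83; Kowalski 13/42 × $40,835 = 12,639.40; Nwosu 1/42 × $40,835 = 972.26; Haddad 18/42 × $40,835 = 17,500.71.
After rounding ($5): Chaudhri $2,915; Dube $6,805; Kowalski $12,640; Nwosu $970; Haddad $17,500. Sum = $40,830.
Difference $40,835 − $40,830 = +$5 applied to largest profit-interest units (Haddad): Haddad becomes $17,505.

Chaudhri: $2,915 · Dube: $6,805 · Kowalski: $12,640 · Nwosu: $970 · Haddad: $17,505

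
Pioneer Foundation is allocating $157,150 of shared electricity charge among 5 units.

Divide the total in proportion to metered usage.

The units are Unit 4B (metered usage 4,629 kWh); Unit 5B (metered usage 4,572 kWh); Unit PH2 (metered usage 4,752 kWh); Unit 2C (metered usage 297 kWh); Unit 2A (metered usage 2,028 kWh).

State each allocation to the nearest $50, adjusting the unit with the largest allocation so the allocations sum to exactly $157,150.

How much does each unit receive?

Total metered usage = 16,278.
Pro-rata amounts: Unit 4B 4,629/16,278 × $157,150 = 44,688.99; Unit 5B 4,572/16,278 × $157,150 = 44,138.70; Unit PH2 4,752/16,278 × $157,150 = 45,876.45; Unit 2C 297/16,278 × $157,150 = 2,867.28; Unit 2A 2,028/16,278 × $157,150 = 19,578.58.
At nearest $50: Unit 4B $44,700; Unit 5B $44,150; Unit PH2 $45,900; Unit 2C $2,850; Unit 2A $19,600. Sum = $157,200.
Difference $157,150 − $157,200 = −$50 applied to largest allocation (Unit PH2): Unit PH2 becomes $45,850.

Unit 4B: $44,700; Unit 5B: $44,150; Unit PH2: $45,850; Unit 2C: $2,850; Unit 2A: $19,600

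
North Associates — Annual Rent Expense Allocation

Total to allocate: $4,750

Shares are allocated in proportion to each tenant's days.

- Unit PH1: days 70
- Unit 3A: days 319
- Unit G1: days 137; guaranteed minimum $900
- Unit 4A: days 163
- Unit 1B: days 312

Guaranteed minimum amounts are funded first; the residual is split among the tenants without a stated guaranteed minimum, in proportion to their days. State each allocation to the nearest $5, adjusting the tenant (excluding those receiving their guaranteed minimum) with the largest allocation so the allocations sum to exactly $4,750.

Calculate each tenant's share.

Unit PH1: $310 · Unit 3A: $1,425 · Unit G1: $900 · Unit 4A: $725 · Unit 1B: $1,390

Minimums first: Unit G1 $900. Balance $3,850.
Balance split over remaining days 864: Unit PH1 311.92 → $310; Unit 3A 1,421.47 → $1,420; Unit 4A 726.33 → $725; Unit 1B 1,390.28 → $1,390.
Rounding difference +$5 applied to Unit 3A → $1,425.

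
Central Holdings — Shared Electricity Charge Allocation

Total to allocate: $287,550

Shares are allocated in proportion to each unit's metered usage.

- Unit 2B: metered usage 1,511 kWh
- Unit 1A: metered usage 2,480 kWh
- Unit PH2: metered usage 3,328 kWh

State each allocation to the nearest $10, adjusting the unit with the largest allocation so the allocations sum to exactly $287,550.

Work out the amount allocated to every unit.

Unit 2B: $59,360 · Unit 1A: $97,430 · Unit PH2: $130,760

Metered usage total: 7,319.
Proportional shares: Unit 2B 1,511/7,319 × $287,550 = 59,364.40; Unit 1A 2,480/7,319 × $287,550 = 97,434.62; Unit PH2 3,328/7,319 × $287,550 = 130,750.98.
At nearest $10: Unit 2B $59,360; Unit 1A $97,430; Unit PH2 $130,750. Sum = $287,540.
Difference $287,550 − $287,540 = +$10 applied to largest allocation (Unit PH2): Unit PH2 becomes $130,760.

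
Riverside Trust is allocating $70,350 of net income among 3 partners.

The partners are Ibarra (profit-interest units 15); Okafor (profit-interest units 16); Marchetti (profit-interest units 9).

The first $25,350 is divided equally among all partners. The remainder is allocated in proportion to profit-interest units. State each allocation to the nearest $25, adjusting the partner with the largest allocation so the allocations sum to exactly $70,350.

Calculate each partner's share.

First tranche $25,350 split equally: $8,450 each.
Remainder $45,000 by profit-interest units (total 40): Ibarra 16,875.00 → $16,875; Okafor 18,000.00 → $18,000; Marchetti 10,125.00 → $10,125.
Totals: Ibarra $8,450 + $16,875 = $25,325; Okafor $8,450 + $18,000 = $26,450; Marchetti $8,450 + $10,125 = $18,575.

Ibarra: $25,325 · Okafor: $26,450 · Marchetti: $18,575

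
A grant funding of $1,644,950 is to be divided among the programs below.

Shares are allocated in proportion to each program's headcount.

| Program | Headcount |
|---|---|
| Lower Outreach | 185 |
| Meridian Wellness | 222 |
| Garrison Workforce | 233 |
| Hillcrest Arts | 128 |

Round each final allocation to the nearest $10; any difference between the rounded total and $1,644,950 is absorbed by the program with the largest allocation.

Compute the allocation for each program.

Sum of headcount: 768.
Unrounded shares: Lower Outreach 185/768 × $1,644,950 = 396,244.47; Meridian Wellness 222/768 × $1,644,950 = 475,493.36; Garrison Workforce 233/768 × $1,644,950 = 499,053.84; Hillcrest Arts 128/768 × $1,644,950 = 274,158.33.
At nearest $10: Lower Outreach $396,240; Meridian Wellness $475,490; Garrison Workforce $499,050; Hillcrest Arts $274,160. Sum = $1,644,940.
Difference $1,644,950 − $1,644,940 = +$10 applied to largest allocation (Garrison Workforce): Garrison Workforce becomes $499,060.

Lower Outreach: $396,240 · Meridian Wellness: $475,490 · Garrison Workforce: $499,060 · Hillcrest Arts: $274,160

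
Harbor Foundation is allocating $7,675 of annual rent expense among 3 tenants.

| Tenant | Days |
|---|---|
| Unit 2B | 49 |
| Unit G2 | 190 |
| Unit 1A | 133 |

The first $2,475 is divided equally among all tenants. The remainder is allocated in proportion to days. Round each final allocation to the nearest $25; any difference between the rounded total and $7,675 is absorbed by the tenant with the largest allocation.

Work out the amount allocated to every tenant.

Equal tier: $2,475 ÷ 3 = $825 apiece.
Remainder $5,200 by days (total 372): Unit 2B 684.95 → $675; Unit G2 2,655.91 → $2,650; Unit 1A 1,859.14 → $1,850.
Rounding difference +$25 on remainder applied to Unit G2.
Totals: Unit 2B $825 + $675 = $1,500; Unit G2 $825 + $2,675 = $3,500; Unit 1A $825 + $1,850 = $2,675.

Unit 2B: $1,500; Unit G2: $3,500; Unit 1A: $2,675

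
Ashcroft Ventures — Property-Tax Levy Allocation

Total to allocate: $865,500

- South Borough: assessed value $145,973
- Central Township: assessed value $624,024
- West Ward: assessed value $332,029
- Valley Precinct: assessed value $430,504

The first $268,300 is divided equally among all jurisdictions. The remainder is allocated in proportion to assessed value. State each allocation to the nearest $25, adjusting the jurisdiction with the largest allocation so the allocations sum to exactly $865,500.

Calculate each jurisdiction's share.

First tranche $268,300 split equally: $67,075 each.
Remainder $597,200 by assessed value (total 1,532,530): South Borough 56,883.11 → $56,875; Central Township 243,171.18 → $243,175; West Ward 129,385.86 → $129,375; Valley Precinct 167,759.84 → $167,750.
Rounding difference +$25 on remainder applied to Central Township.
Totals: South Borough $67,075 + $56,875 = $123,950; Central Township $67,075 + $243,200 = $310,275; West Ward $67,075 + $129,375 = $196,450; Valley Precinct $67,075 + $167,750 = $234,825.

South Borough: $123,950 | Central Township: $310,275 | West Ward: $196,450 | Valley Precinct: $234,825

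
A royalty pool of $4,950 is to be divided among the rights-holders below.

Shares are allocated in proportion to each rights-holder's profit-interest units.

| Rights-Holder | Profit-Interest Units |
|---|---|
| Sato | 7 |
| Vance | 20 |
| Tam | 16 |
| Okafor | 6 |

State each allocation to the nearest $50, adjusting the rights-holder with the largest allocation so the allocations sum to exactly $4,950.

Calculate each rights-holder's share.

Profit-interest units total: 49.
Unrounded shares: Sato 7/49 × $4,950 = 707.14; Vance 20/49 × $4,950 = 2,020.41; Tam 16/49 × $4,950 = 1,616.33; Okafor 6/49 × $4,950 = 606.12.
Rounded to nearest $50: Sato $700; Vance $2,000; Tam $1,600; Okafor $600. Sum = $4,900.
Difference $4,950 − $4,900 = +$50 applied to largest allocation (Vance): Vance becomes $2,050.

Sato: $700 | Vance: $2,050 | Tam: $1,600 | Okafor: $600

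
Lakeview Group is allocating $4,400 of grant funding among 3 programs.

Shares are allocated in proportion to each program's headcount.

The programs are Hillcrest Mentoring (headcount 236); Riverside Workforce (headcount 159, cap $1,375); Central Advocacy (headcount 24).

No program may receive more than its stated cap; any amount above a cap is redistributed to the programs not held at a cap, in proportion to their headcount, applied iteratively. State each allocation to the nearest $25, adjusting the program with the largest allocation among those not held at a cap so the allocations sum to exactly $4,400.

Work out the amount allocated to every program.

Hillcrest Mentoring: $2,750 · Riverside Workforce: $1,375 · Central Advocacy: $275

Total headcount = 419.
Unconstrained shares: Hillcrest Mentoring 2,478.28; Riverside Workforce 1,669.69; Central Advocacy 252.03.
Held at cap: Riverside Workforce ($1,375); residual $3,025 reallocated over remaining headcount 260.
Shares after redistribution: Hillcrest Mentoring 2,745.77 → $2,750; Central Advocacy 279.23 → $275.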